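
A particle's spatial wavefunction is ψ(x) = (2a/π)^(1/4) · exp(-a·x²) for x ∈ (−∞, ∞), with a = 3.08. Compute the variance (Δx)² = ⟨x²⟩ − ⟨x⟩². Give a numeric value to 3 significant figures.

0.0812

Compute ⟨x⟩ and ⟨x²⟩ separately, then (Δx)² = ⟨x²⟩ − ⟨x⟩².
Gaussian moments: ∫x^(2j)·e^(−2ax²) dx = (2j−1)!!/(4a)^j · √(π/(2a)), odd powers integrate to 0; here √(π/(2a)) = 0.71414.
⟨x⟩ = 0.0000 and ⟨x²⟩ = 0.081169.
(Δx)² = 0.081169 − (0.0000)² = 0.081169.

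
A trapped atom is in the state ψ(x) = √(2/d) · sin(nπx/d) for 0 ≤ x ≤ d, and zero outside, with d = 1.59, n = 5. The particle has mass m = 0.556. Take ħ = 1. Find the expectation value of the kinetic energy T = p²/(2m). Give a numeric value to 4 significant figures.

T = −(ħ²/2m) d²/dx², so ⟨T⟩ = −(ħ²/2m) ∫ ψ*·ψ'' dx; with m = 0.556.
d/dx sin(nπx/d) = (nπ/d)·cos(nπx/d) and d²/dx² sin(nπx/d) = −(nπ/d)²·sin(nπx/d); on 0 ≤ x ≤ d, ∫sin²(nπx/d) dx = d/2 and ∫sin(nπx/d)·cos(nπx/d) dx = 0.
⟨T⟩ = 87.769.

87.77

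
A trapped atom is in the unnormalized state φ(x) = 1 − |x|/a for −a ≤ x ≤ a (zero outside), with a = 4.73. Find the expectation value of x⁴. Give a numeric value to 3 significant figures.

⟨x⁴⟩ = ∫ x⁴·|φ|² dx / ∫|φ|² dx (integrals over the domain).
φ is even, so ∫ over [−a, a] = 2∫₀ᵃ with φ = 1 − x/a there: ∫₀ᵃ (1 − x/a)² dx = a/3, ∫₀ᵃ x²(1 − x/a)² dx = a³/30, ∫₀ᵃ x⁴(1 − x/a)² dx = a⁵/105.
State is unnormalized: ∫|φ|² dx = 3.1533, and ∫φ*·x⁴·φ dx = 45.097, so ⟨x⁴⟩ = 45.097 / 3.1533.
⟨x⁴⟩ = 14.301.

14.3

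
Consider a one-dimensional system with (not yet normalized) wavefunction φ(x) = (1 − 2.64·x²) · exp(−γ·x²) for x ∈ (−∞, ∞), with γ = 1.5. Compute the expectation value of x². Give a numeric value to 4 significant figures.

0.3006

⟨x²⟩ = ∫ x²·|φ|² dx / ∫|φ|² dx (integrals over the domain).
Expand each integrand as polynomial × e^(−2γx²) and use ∫x^(2j)·e^(−2γx²) dx = (2j−1)!!/(4γ)^j · √(π/(2γ)), odd powers → 0; here √(π/(2γ)) = 1.0233.
State is unnormalized: ∫|φ|² dx = 0.71715, and ∫φ*·x²·φ dx = 0.21558, so ⟨x²⟩ = 0.21558 / 0.71715.
⟨x²⟩ = 0.30061.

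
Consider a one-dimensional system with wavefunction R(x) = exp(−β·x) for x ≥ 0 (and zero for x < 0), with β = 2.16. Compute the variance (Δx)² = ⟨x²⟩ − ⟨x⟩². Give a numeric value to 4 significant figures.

0.05358

Compute ⟨x⟩ and ⟨x²⟩ separately, then (Δx)² = ⟨x²⟩ − ⟨x⟩².
Every integrand reduces to terms xʲ·e^(−2βx) on [0, ∞); use ∫₀^∞ xʲ·e^(−2βx) dx = j!/(2β)^(j+1).
Normalization: ∫|R|² dx = 0.23148.
⟨x⟩ = 0.23148 and ⟨x²⟩ = 0.10717.
(Δx)² = 0.10717 − (0.23148)² = 0.053584.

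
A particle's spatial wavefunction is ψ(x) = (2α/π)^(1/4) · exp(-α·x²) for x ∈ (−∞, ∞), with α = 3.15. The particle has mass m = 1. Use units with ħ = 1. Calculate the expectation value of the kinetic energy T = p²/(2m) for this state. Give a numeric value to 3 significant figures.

1.58

T = −(ħ²/2m) d²/dx², so ⟨T⟩ = −(ħ²/2m) ∫ ψ*·ψ'' dx; with m = 1.
Gaussian moments: ∫x^(2j)·e^(−2αx²) dx = (2j−1)!!/(4α)^j · √(π/(2α)), odd powers integrate to 0; here √(π/(2α)) = 0.70616. Derivatives: d/dx e^(−αx²) = −2αx·e^(−αx²), d²/dx² e^(−αx²) = (4α²x² − 2α)·e^(−αx²).
⟨T⟩ = 1.5750.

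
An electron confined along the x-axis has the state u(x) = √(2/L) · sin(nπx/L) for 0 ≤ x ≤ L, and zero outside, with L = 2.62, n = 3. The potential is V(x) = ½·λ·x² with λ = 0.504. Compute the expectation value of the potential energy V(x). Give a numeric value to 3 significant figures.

0.567

⟨V⟩ = ∫ V(x)·|u|² dx.
With sin²θ = (1 − cos2θ)/2 on 0 ≤ x ≤ L: ∫sin²(nπx/L) dx = L/2, ∫x·sin²(nπx/L) dx = L²/4, ∫x²·sin²(nπx/L) dx = L³·(1/6 − 1/(4n²π²)); higher powers xᵏ the same way, integrating xᵏ·cos(2nπx/L) by parts.
⟨V⟩ = 0.56687.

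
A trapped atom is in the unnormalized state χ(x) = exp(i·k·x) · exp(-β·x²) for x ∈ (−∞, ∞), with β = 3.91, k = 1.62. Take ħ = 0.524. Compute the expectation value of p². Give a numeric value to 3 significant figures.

p² χ = −ħ² d²χ/dx²; ⟨p²⟩ = −ħ² ∫ χ*·χ'' dx / ∫|χ|² dx.
Gaussian moments: ∫x^(2j)·e^(−2βx²) dx = (2j−1)!!/(4β)^j · √(π/(2β)), odd powers integrate to 0; here √(π/(2β)) = 0.63383. Derivatives: χ′ = (ik − 2βx)·χ, χ″ = ((ik − 2βx)² − 2β)·χ; the odd-in-x pieces drop out.
State is unnormalized: ∫|χ|² dx = 0.63383, and ∫χ*·(−ħ² χ'') dx = 1.1372, so ⟨p²⟩ = 1.1372 / 0.63383.
⟨p²⟩ = 1.7942.

1.79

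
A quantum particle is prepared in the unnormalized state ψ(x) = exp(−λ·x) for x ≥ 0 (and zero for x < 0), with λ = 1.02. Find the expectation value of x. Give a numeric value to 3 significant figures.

⟨x⟩ = ∫ x·|ψ|² dx / ∫|ψ|² dx (integrals over the domain).
Every integrand reduces to terms xʲ·e^(−2λx) on [0, ∞); use ∫₀^∞ xʲ·e^(−2λx) dx = j!/(2λ)^(j+1).
State is unnormalized: ∫|ψ|² dx = 0.49020, and ∫ψ*·x·ψ dx = 0.24029, so ⟨x⟩ = 0.24029 / 0.49020.
⟨x⟩ = 0.49020.

0.490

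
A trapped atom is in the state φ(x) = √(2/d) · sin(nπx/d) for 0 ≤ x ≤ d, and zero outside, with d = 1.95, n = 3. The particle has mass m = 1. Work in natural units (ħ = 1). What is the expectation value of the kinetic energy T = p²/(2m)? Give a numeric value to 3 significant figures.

11.7

T = −(ħ²/2m) d²/dx², so ⟨T⟩ = −(ħ²/2m) ∫ φ*·φ'' dx; with m = 1.
d/dx sin(nπx/d) = (nπ/d)·cos(nπx/d) and d²/dx² sin(nπx/d) = −(nπ/d)²·sin(nπx/d); on 0 ≤ x ≤ d, ∫sin²(nπx/d) dx = d/2 and ∫sin(nπx/d)·cos(nπx/d) dx = 0.
⟨T⟩ = 11.680.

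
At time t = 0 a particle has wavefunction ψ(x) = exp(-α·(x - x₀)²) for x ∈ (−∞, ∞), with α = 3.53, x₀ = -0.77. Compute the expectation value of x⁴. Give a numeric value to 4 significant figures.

⟨x⁴⟩ = ∫ x⁴·|ψ|² dx / ∫|ψ|² dx (integrals over the domain).
Gaussian moments (u = x − x₀): ∫u^(2j)·e^(−2αu²) du = (2j−1)!!/(4α)^j · √(π/(2α)), odd powers integrate to 0; here √(π/(2α)) = 0.66707.
State is unnormalized: ∫|ψ|² dx = 0.66707, and ∫ψ*·x⁴·ψ dx = 0.41260, so ⟨x⁴⟩ = 0.41260 / 0.66707.
⟨x⁴⟩ = 0.61852.

0.6185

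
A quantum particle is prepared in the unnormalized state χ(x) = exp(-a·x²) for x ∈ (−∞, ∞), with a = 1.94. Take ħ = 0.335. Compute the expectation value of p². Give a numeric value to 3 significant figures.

p² χ = −ħ² d²χ/dx²; ⟨p²⟩ = −ħ² ∫ χ*·χ'' dx / ∫|χ|² dx.
Gaussian moments: ∫x^(2j)·e^(−2ax²) dx = (2j−1)!!/(4a)^j · √(π/(2a)), odd powers integrate to 0; here √(π/(2a)) = 0.89983. Derivatives: d/dx e^(−ax²) = −2ax·e^(−ax²), d²/dx² e^(−ax²) = (4a²x² − 2a)·e^(−ax²).
State is unnormalized: ∫|χ|² dx = 0.89983, and ∫χ*·(−ħ² χ'') dx = 0.19591, so ⟨p²⟩ = 0.19591 / 0.89983.
⟨p²⟩ = 0.21772.

0.218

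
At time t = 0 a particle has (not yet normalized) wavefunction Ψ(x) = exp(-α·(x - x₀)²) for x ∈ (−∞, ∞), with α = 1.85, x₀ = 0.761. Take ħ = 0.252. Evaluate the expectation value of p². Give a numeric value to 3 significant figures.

0.117

p² Ψ = −ħ² d²Ψ/dx²; ⟨p²⟩ = −ħ² ∫ Ψ*·Ψ'' dx / ∫|Ψ|² dx.
Gaussian moments (u = x − x₀): ∫u^(2j)·e^(−2αu²) du = (2j−1)!!/(4α)^j · √(π/(2α)), odd powers integrate to 0; here √(π/(2α)) = 0.92145. Derivatives: d/dx e^(−αu²) = −2αu·e^(−αu²), d²/dx² e^(−αu²) = (4α²u² − 2α)·e^(−αu²).
State is unnormalized: ∫|Ψ|² dx = 0.92145, and ∫Ψ*·(−ħ² Ψ'') dx = 0.10825, so ⟨p²⟩ = 0.10825 / 0.92145.
⟨p²⟩ = 0.11748.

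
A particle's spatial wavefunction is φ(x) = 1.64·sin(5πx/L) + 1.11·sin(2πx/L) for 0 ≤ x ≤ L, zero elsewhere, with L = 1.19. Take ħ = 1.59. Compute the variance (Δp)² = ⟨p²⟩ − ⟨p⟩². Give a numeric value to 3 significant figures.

Compute ⟨p⟩ and ⟨p²⟩ separately; (Δp)² = ⟨p²⟩ − ⟨p⟩².
d²/dx² sin(jπx/L) = −(jπ/L)²·sin(jπx/L); on 0 ≤ x ≤ L, ∫sin²(jπx/L) dx = L/2 and ∫sin(jπx/L)·sin(lπx/L) dx = 0 for j ≠ l, so only diagonal terms survive in ∫|φ|² and ∫φ·φ″; ∫φ·φ′ dx = [φ²/2] between the walls = 0.
Normalization: ∫|φ|² dx = 2.3334.
⟨p⟩ = 0.0000 and ⟨p²⟩ = 324.24.
(Δp)² = 324.24 − (0.0000)² = 324.24.

324.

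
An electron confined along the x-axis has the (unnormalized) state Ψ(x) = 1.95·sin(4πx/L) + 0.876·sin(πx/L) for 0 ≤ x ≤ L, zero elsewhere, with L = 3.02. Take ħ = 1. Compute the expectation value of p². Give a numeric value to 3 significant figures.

p² Ψ = −ħ² d²Ψ/dx²; ⟨p²⟩ = −ħ² ∫ Ψ*·Ψ'' dx / ∫|Ψ|² dx.
d²/dx² sin(jπx/L) = −(jπ/L)²·sin(jπx/L); on 0 ≤ x ≤ L, ∫sin²(jπx/L) dx = L/2 and ∫sin(jπx/L)·sin(lπx/L) dx = 0 for j ≠ l, so only diagonal terms survive in ∫|Ψ|² and ∫Ψ·Ψ″; ∫Ψ·Ψ′ dx = [Ψ²/2] between the walls = 0.
State is unnormalized: ∫|Ψ|² dx = 6.9005, and ∫Ψ*·(−ħ² Ψ'') dx = 100.67, so ⟨p²⟩ = 100.67 / 6.9005.
⟨p²⟩ = 14.589.

14.6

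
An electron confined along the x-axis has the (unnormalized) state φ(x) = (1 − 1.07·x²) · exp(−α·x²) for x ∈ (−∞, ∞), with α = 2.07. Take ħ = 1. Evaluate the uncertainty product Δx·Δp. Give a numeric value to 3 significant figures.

0.511

Δx = √(⟨x²⟩−⟨x⟩²), Δp = √(⟨p²⟩−⟨p⟩²).
Expand each integrand as polynomial × e^(−2αx²) and use ∫x^(2j)·e^(−2αx²) dx = (2j−1)!!/(4α)^j · √(π/(2α)), odd powers → 0; here √(π/(2α)) = 0.87111. Differentiate with the product rule, d/dx e^(−αx²) = −2αx·e^(−αx²).
Normalization: ∫|φ|² dx = 0.68961.
⟨x⟩ = 0.0000, ⟨x²⟩ = 0.072486 ⇒ Δx = 0.26923.
⟨p⟩ = 0.0000, ⟨p²⟩ = 3.5963 ⇒ Δp = 1.8964.
Δx·Δp = 0.51057.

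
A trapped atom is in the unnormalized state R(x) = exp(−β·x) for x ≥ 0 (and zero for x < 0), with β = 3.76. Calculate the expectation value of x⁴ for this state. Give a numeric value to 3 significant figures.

0.00750

⟨x⁴⟩ = ∫ x⁴·|R|² dx / ∫|R|² dx (integrals over the domain).
Every integrand reduces to terms xʲ·e^(−2βx) on [0, ∞); use ∫₀^∞ xʲ·e^(−2βx) dx = j!/(2β)^(j+1).
State is unnormalized: ∫|R|² dx = 0.13298, and ∫R*·x⁴·R dx = 0.00099798, so ⟨x⁴⟩ = 0.00099798 / 0.13298.
⟨x⁴⟩ = 0.0075048.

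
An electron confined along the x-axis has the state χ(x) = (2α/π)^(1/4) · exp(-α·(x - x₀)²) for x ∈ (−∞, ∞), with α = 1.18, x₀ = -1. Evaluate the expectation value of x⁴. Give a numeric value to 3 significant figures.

2.41

⟨x⁴⟩ = ∫ x⁴·|χ|² dx (integrals over the domain).
Gaussian moments (u = x − x₀): ∫u^(2j)·e^(−2αu²) du = (2j−1)!!/(4α)^j · √(π/(2α)), odd powers integrate to 0; here √(π/(2α)) = 1.1538.
⟨x⁴⟩ = 2.4058.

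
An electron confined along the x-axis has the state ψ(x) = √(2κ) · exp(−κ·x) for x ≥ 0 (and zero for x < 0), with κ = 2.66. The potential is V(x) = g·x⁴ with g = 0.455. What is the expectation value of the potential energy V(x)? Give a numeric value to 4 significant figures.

⟨V⟩ = ∫ V(x)·|ψ|² dx.
Every integrand reduces to terms xʲ·e^(−2κx) on [0, ∞); use ∫₀^∞ xʲ·e^(−2κx) dx = j!/(2κ)^(j+1).
⟨V⟩ = 0.013633.

0.01363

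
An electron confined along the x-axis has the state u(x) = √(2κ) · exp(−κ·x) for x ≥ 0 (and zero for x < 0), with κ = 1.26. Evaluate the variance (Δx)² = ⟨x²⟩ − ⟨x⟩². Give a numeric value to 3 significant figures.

Compute ⟨x⟩ and ⟨x²⟩ separately, then (Δx)² = ⟨x²⟩ − ⟨x⟩².
Every integrand reduces to terms xʲ·e^(−2κx) on [0, ∞); use ∫₀^∞ xʲ·e^(−2κx) dx = j!/(2κ)^(j+1).
⟨x⟩ = 0.39683 and ⟨x²⟩ = 0.31494.
(Δx)² = 0.31494 − (0.39683)² = 0.15747.

0.157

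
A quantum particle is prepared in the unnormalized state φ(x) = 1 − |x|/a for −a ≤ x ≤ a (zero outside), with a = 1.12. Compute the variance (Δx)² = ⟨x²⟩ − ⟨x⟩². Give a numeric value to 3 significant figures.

Compute ⟨x⟩ and ⟨x²⟩ separately, then (Δx)² = ⟨x²⟩ − ⟨x⟩².
φ is even, so ∫ over [−a, a] = 2∫₀ᵃ with φ = 1 − x/a there: ∫₀ᵃ (1 − x/a)² dx = a/3, ∫₀ᵃ x²(1 − x/a)² dx = a³/30, ∫₀ᵃ x⁴(1 − x/a)² dx = a⁵/105.
Normalization: ∫|φ|² dx = 0.74667.
⟨x⟩ = 0.0000 and ⟨x²⟩ = 0.12544.
(Δx)² = 0.12544 − (0.0000)² = 0.12544.

0.125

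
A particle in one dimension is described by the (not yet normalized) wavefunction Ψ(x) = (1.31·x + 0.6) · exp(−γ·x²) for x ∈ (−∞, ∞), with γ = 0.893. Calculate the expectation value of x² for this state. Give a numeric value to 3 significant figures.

⟨x²⟩ = ∫ x²·|Ψ|² dx / ∫|Ψ|² dx (integrals over the domain).
Expand each integrand as polynomial × e^(−2γx²) and use ∫x^(2j)·e^(−2γx²) dx = (2j−1)!!/(4γ)^j · √(π/(2γ)), odd powers → 0; here √(π/(2γ)) = 1.3263.
State is unnormalized: ∫|Ψ|² dx = 1.1146, and ∫Ψ*·x²·Ψ dx = 0.66882, so ⟨x²⟩ = 0.66882 / 1.1146.
⟨x²⟩ = 0.60003.

0.600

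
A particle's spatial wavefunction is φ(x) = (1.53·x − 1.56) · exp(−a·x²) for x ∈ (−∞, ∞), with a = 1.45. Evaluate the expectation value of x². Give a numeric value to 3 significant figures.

⟨x²⟩ = ∫ x²·|φ|² dx / ∫|φ|² dx (integrals over the domain).
Expand each integrand as polynomial × e^(−2ax²) and use ∫x^(2j)·e^(−2ax²) dx = (2j−1)!!/(4a)^j · √(π/(2a)), odd powers → 0; here √(π/(2a)) = 1.0408.
State is unnormalized: ∫|φ|² dx = 2.9530, and ∫φ*·x²·φ dx = 0.65400, so ⟨x²⟩ = 0.65400 / 2.9530.
⟨x²⟩ = 0.22147.

0.221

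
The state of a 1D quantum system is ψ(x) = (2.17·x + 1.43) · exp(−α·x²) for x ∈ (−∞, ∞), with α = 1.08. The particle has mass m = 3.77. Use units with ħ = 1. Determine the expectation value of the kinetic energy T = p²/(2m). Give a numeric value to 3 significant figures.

0.243

T = −(ħ²/2m) d²/dx², so ⟨T⟩ = −(ħ²/2m) ∫ ψ*·ψ'' dx / ∫|ψ|² dx; with m = 3.77.
Expand each integrand as polynomial × e^(−2αx²) and use ∫x^(2j)·e^(−2αx²) dx = (2j−1)!!/(4α)^j · √(π/(2α)), odd powers → 0; here √(π/(2α)) = 1.2060. Differentiate with the product rule, d/dx e^(−αx²) = −2αx·e^(−αx²).
State is unnormalized: ∫|ψ|² dx = 3.7807, and ∫ψ*·(−ħ²/2m · ψ'') dx = 0.91812, so ⟨T⟩ = 0.91812 / 3.7807.
⟨T⟩ = 0.24284.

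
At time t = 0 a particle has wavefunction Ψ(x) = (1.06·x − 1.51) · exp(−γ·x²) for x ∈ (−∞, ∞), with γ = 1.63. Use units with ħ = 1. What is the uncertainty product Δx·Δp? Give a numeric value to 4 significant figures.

Δx = √(⟨x²⟩−⟨x⟩²), Δp = √(⟨p²⟩−⟨p⟩²).
Expand each integrand as polynomial × e^(−2γx²) and use ∫x^(2j)·e^(−2γx²) dx = (2j−1)!!/(4γ)^j · √(π/(2γ)), odd powers → 0; here √(π/(2γ)) = 0.98167. Differentiate with the product rule, d/dx e^(−γx²) = −2γx·e^(−γx²).
Normalization: ∫|Ψ|² dx = 2.4075.
⟨x⟩ = -0.20020, ⟨x²⟩ = 0.17493 ⇒ Δx = 0.36722.
⟨p⟩ = 0.0000, ⟨p²⟩ = 1.8591 ⇒ Δp = 1.3635.
Δx·Δp = 0.50069.

0.5007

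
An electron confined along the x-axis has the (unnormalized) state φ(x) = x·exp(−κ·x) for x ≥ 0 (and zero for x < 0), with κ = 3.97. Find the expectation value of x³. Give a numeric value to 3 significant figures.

0.120

⟨x³⟩ = ∫ x³·|φ|² dx / ∫|φ|² dx (integrals over the domain).
Every integrand reduces to terms xʲ·e^(−2κx) on [0, ∞); use ∫₀^∞ xʲ·e^(−2κx) dx = j!/(2κ)^(j+1).
State is unnormalized: ∫|φ|² dx = 0.0039955, and ∫φ*·x³·φ dx = 0.00047891, so ⟨x³⟩ = 0.00047891 / 0.0039955.
⟨x³⟩ = 0.11986.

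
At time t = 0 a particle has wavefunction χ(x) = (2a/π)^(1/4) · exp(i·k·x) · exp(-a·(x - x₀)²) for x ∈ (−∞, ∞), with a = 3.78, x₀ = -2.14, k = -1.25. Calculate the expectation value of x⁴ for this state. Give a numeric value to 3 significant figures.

⟨x⁴⟩ = ∫ x⁴·|χ|² dx (integrals over the domain).
Gaussian moments (u = x − x₀): ∫u^(2j)·e^(−2au²) du = (2j−1)!!/(4a)^j · √(π/(2a)), odd powers integrate to 0; here √(π/(2a)) = 0.64464.
⟨x⁴⟩ = 22.803.

22.8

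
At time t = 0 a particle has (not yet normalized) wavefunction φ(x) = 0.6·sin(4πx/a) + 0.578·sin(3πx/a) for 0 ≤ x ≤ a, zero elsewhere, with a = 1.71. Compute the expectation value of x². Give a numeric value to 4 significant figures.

0.3819

⟨x²⟩ = ∫ x²·|φ|² dx / ∫|φ|² dx (integrals over the domain).
On 0 ≤ x ≤ a (j ≠ l): ∫sin²(jπx/a) dx = a/2, ∫sin(jπx/a)·sin(lπx/a) dx = 0; diagonal moments ∫x·sin²(jπx/a) dx = a²/4, ∫x²·sin²(jπx/a) dx = a³·(1/6 − 1/(4j²π²)); cross terms ∫x·sin(jπx/a)·sin(lπx/a) dx = 0 for j + l even and −4jla²/(π²(j² − l²)²) for j + l odd, ∫x²·sin(jπx/a)·sin(lπx/a) dx = (−1)^(j+l)·4jla³/(π²(j² − l²)²); higher powers the same way via product-to-sum and parts.
State is unnormalized: ∫|φ|² dx = 0.59344, and ∫φ*·x²·φ dx = 0.22665, so ⟨x²⟩ = 0.22665 / 0.59344.
⟨x²⟩ = 0.38193.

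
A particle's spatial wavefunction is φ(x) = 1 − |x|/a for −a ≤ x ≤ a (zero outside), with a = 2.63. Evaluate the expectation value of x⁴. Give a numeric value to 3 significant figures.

⟨x⁴⟩ = ∫ x⁴·|φ|² dx / ∫|φ|² dx (integrals over the domain).
φ is even, so ∫ over [−a, a] = 2∫₀ᵃ with φ = 1 − x/a there: ∫₀ᵃ (1 − x/a)² dx = a/3, ∫₀ᵃ x²(1 − x/a)² dx = a³/30, ∫₀ᵃ x⁴(1 − x/a)² dx = a⁵/105.
State is unnormalized: ∫|φ|² dx = 1.7533, and ∫φ*·x⁴·φ dx = 2.3967, so ⟨x⁴⟩ = 2.3967 / 1.7533.
⟨x⁴⟩ = 1.3670.

1.37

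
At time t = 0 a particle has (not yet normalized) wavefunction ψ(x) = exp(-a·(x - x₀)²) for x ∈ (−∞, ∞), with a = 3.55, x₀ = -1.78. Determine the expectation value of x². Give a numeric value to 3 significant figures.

3.24

⟨x²⟩ = ∫ x²·|ψ|² dx / ∫|ψ|² dx (integrals over the domain).
Gaussian moments (u = x − x₀): ∫u^(2j)·e^(−2au²) du = (2j−1)!!/(4a)^j · √(π/(2a)), odd powers integrate to 0; here √(π/(2a)) = 0.66519.
State is unnormalized: ∫|ψ|² dx = 0.66519, and ∫ψ*·x²·ψ dx = 2.1544, so ⟨x²⟩ = 2.1544 / 0.66519.
⟨x²⟩ = 3.2388.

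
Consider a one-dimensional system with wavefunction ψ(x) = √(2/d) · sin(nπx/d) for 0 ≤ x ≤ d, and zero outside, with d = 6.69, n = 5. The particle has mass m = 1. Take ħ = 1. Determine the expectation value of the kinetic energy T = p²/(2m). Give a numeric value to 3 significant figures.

T = −(ħ²/2m) d²/dx², so ⟨T⟩ = −(ħ²/2m) ∫ ψ*·ψ'' dx; with m = 1.
d/dx sin(nπx/d) = (nπ/d)·cos(nπx/d) and d²/dx² sin(nπx/d) = −(nπ/d)²·sin(nπx/d); on 0 ≤ x ≤ d, ∫sin²(nπx/d) dx = d/2 and ∫sin(nπx/d)·cos(nπx/d) dx = 0.
⟨T⟩ = 2.7565.

2.76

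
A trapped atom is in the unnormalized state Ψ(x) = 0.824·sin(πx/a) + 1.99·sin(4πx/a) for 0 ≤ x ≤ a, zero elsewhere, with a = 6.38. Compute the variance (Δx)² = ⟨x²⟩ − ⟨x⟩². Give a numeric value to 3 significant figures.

Compute ⟨x⟩ and ⟨x²⟩ separately, then (Δx)² = ⟨x²⟩ − ⟨x⟩².
On 0 ≤ x ≤ a (j ≠ l): ∫sin²(jπx/a) dx = a/2, ∫sin(jπx/a)·sin(lπx/a) dx = 0; diagonal moments ∫x·sin²(jπx/a) dx = a²/4, ∫x²·sin²(jπx/a) dx = a³·(1/6 − 1/(4j²π²)); cross terms ∫x·sin(jπx/a)·sin(lπx/a) dx = 0 for j + l even and −4jla²/(π²(j² − l²)²) for j + l odd, ∫x²·sin(jπx/a)·sin(lπx/a) dx = (−1)^(j+l)·4jla³/(π²(j² − l²)²); higher powers the same way via product-to-sum and parts.
Normalization: ∫|Ψ|² dx = 14.799.
⟨x⟩ = 3.1250 and ⟨x²⟩ = 12.742.
(Δx)² = 12.742 − (3.1250)² = 2.9760.

2.98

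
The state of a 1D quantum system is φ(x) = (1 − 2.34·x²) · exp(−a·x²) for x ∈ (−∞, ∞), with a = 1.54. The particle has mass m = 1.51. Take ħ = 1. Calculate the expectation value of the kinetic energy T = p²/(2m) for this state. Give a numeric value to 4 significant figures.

2.098

T = −(ħ²/2m) d²/dx², so ⟨T⟩ = −(ħ²/2m) ∫ φ*·φ'' dx / ∫|φ|² dx; with m = 1.51.
Expand each integrand as polynomial × e^(−2ax²) and use ∫x^(2j)·e^(−2ax²) dx = (2j−1)!!/(4a)^j · √(π/(2a)), odd powers → 0; here √(π/(2a)) = 1.0099. Differentiate with the product rule, d/dx e^(−ax²) = −2ax·e^(−ax²).
State is unnormalized: ∫|φ|² dx = 0.67986, and ∫φ*·(−ħ²/2m · φ'') dx = 1.4265, so ⟨T⟩ = 1.4265 / 0.67986.
⟨T⟩ = 2.0982.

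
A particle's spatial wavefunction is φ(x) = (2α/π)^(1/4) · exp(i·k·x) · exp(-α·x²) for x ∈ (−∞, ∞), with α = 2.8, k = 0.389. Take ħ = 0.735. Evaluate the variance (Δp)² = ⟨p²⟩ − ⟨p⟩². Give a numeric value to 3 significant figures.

Compute ⟨p⟩ and ⟨p²⟩ separately; (Δp)² = ⟨p²⟩ − ⟨p⟩².
Gaussian moments: ∫x^(2j)·e^(−2αx²) dx = (2j−1)!!/(4α)^j · √(π/(2α)), odd powers integrate to 0; here √(π/(2α)) = 0.74900. Derivatives: φ′ = (ik − 2αx)·φ, φ″ = ((ik − 2αx)² − 2α)·φ; the odd-in-x pieces drop out.
⟨p⟩ = 0.28592 and ⟨p²⟩ = 1.5944.
(Δp)² = 1.5944 − (0.28592)² = 1.5126.

1.51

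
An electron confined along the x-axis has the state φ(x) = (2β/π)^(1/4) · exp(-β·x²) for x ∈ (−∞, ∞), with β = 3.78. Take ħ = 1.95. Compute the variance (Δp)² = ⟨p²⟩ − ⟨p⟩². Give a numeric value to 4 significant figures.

14.37

Compute ⟨p⟩ and ⟨p²⟩ separately; (Δp)² = ⟨p²⟩ − ⟨p⟩².
Gaussian moments: ∫x^(2j)·e^(−2βx²) dx = (2j−1)!!/(4β)^j · √(π/(2β)), odd powers integrate to 0; here √(π/(2β)) = 0.64464. Derivatives: d/dx e^(−βx²) = −2βx·e^(−βx²), d²/dx² e^(−βx²) = (4β²x² − 2β)·e^(−βx²).
⟨p⟩ = 0.0000 and ⟨p²⟩ = 14.373.
(Δp)² = 14.373 − (0.0000)² = 14.373.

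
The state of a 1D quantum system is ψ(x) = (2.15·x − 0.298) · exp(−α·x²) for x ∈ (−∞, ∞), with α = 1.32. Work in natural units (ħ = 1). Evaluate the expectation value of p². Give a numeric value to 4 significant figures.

p² ψ = −ħ² d²ψ/dx²; ⟨p²⟩ = −ħ² ∫ ψ*·ψ'' dx / ∫|ψ|² dx.
Expand each integrand as polynomial × e^(−2αx²) and use ∫x^(2j)·e^(−2αx²) dx = (2j−1)!!/(4α)^j · √(π/(2α)), odd powers → 0; here √(π/(2α)) = 1.0909. Differentiate with the product rule, d/dx e^(−αx²) = −2αx·e^(−αx²).
State is unnormalized: ∫|ψ|² dx = 1.0519, and ∫ψ*·(−ħ² ψ'') dx = 3.9098, so ⟨p²⟩ = 3.9098 / 1.0519.
⟨p²⟩ = 3.7169.

3.717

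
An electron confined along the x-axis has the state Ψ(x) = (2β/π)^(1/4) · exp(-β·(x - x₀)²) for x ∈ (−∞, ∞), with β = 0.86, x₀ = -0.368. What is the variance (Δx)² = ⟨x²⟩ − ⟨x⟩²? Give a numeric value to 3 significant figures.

Compute ⟨x⟩ and ⟨x²⟩ separately, then (Δx)² = ⟨x²⟩ − ⟨x⟩².
Gaussian moments (u = x − x₀): ∫u^(2j)·e^(−2βu²) du = (2j−1)!!/(4β)^j · √(π/(2β)), odd powers integrate to 0; here √(π/(2β)) = 1.3515.
⟨x⟩ = -0.36800 and ⟨x²⟩ = 0.42612.
(Δx)² = 0.42612 − (-0.36800)² = 0.29070.

0.291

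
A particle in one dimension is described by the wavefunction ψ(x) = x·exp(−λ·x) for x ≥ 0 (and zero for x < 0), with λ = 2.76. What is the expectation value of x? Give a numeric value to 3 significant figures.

⟨x⟩ = ∫ x·|ψ|² dx / ∫|ψ|² dx (integrals over the domain).
Every integrand reduces to terms xʲ·e^(−2λx) on [0, ∞); use ∫₀^∞ xʲ·e^(−2λx) dx = j!/(2λ)^(j+1).
State is unnormalized: ∫|ψ|² dx = 0.011891, and ∫ψ*·x·ψ dx = 0.0064624, so ⟨x⟩ = 0.0064624 / 0.011891.
⟨x⟩ = 0.54348.

0.543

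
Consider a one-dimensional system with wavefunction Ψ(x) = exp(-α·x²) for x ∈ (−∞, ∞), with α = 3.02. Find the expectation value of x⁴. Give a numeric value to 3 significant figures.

⟨x⁴⟩ = ∫ x⁴·|Ψ|² dx / ∫|Ψ|² dx (integrals over the domain).
Gaussian moments: ∫x^(2j)·e^(−2αx²) dx = (2j−1)!!/(4α)^j · √(π/(2α)), odd powers integrate to 0; here √(π/(2α)) = 0.72120.
State is unnormalized: ∫|Ψ|² dx = 0.72120, and ∫Ψ*·x⁴·Ψ dx = 0.014827, so ⟨x⁴⟩ = 0.014827 / 0.72120.
⟨x⁴⟩ = 0.020558.

0.0206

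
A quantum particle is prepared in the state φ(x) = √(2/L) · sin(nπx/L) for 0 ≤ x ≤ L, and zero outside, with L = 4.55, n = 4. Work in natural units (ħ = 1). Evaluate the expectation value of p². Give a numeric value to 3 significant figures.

p² φ = −ħ² d²φ/dx²; ⟨p²⟩ = −ħ² ∫ φ*·φ'' dx.
d/dx sin(nπx/L) = (nπ/L)·cos(nπx/L) and d²/dx² sin(nπx/L) = −(nπ/L)²·sin(nπx/L); on 0 ≤ x ≤ L, ∫sin²(nπx/L) dx = L/2 and ∫sin(nπx/L)·cos(nπx/L) dx = 0.
⟨p²⟩ = 7.6278.

7.63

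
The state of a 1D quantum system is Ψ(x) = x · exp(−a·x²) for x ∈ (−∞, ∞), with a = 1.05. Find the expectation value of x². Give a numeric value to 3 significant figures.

0.714

⟨x²⟩ = ∫ x²·|Ψ|² dx / ∫|Ψ|² dx (integrals over the domain).
Expand each integrand as polynomial × e^(−2ax²) and use ∫x^(2j)·e^(−2ax²) dx = (2j−1)!!/(4a)^j · √(π/(2a)), odd powers → 0; here √(π/(2a)) = 1.2231.
State is unnormalized: ∫|Ψ|² dx = 0.29122, and ∫Ψ*·x²·Ψ dx = 0.20801, so ⟨x²⟩ = 0.20801 / 0.29122.
⟨x²⟩ = 0.71429.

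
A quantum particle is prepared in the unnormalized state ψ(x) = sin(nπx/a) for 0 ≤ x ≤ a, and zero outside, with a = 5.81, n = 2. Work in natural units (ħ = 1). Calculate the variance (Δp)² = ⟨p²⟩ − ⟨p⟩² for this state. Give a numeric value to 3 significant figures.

Compute ⟨p⟩ and ⟨p²⟩ separately; (Δp)² = ⟨p²⟩ − ⟨p⟩².
d/dx sin(nπx/a) = (nπ/a)·cos(nπx/a) and d²/dx² sin(nπx/a) = −(nπ/a)²·sin(nπx/a); on 0 ≤ x ≤ a, ∫sin²(nπx/a) dx = a/2 and ∫sin(nπx/a)·cos(nπx/a) dx = 0.
Normalization: ∫|ψ|² dx = 2.9050.
⟨p⟩ = 0.0000 and ⟨p²⟩ = 1.1695.
(Δp)² = 1.1695 − (0.0000)² = 1.1695.

1.17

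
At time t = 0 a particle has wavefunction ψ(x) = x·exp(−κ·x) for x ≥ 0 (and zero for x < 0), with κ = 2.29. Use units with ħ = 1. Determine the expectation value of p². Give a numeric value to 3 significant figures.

p² ψ = −ħ² d²ψ/dx²; ⟨p²⟩ = −ħ² ∫ ψ*·ψ'' dx / ∫|ψ|² dx.
Differentiate x·exp(−κ·x) with the product rule; every integrand then reduces to terms xʲ·e^(−2κx) on [0, ∞), with ∫₀^∞ xʲ·e^(−2κx) dx = j!/(2κ)^(j+1).
State is unnormalized: ∫|ψ|² dx = 0.020818, and ∫ψ*·(−ħ² ψ'') dx = 0.10917, so ⟨p²⟩ = 0.10917 / 0.020818.
⟨p²⟩ = 5.2441.

5.24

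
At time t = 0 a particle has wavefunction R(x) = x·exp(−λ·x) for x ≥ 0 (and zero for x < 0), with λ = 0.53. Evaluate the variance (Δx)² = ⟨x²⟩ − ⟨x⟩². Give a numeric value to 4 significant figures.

Compute ⟨x⟩ and ⟨x²⟩ separately, then (Δx)² = ⟨x²⟩ − ⟨x⟩².
Every integrand reduces to terms xʲ·e^(−2λx) on [0, ∞); use ∫₀^∞ xʲ·e^(−2λx) dx = j!/(2λ)^(j+1).
Normalization: ∫|R|² dx = 1.6792.
⟨x⟩ = 2.8302 and ⟨x²⟩ = 10.680.
(Δx)² = 10.680 − (2.8302)² = 2.6700.

2.670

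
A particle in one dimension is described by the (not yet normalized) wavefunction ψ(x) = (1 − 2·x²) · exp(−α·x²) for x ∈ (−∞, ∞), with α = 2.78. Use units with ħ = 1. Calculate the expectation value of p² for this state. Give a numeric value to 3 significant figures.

p² ψ = −ħ² d²ψ/dx²; ⟨p²⟩ = −ħ² ∫ ψ*·ψ'' dx / ∫|ψ|² dx.
Expand each integrand as polynomial × e^(−2αx²) and use ∫x^(2j)·e^(−2αx²) dx = (2j−1)!!/(4α)^j · √(π/(2α)), odd powers → 0; here √(π/(2α)) = 0.75169. Differentiate with the product rule, d/dx e^(−αx²) = −2αx·e^(−αx²).
State is unnormalized: ∫|ψ|² dx = 0.55424, and ∫ψ*·(−ħ² ψ'') dx = 3.3146, so ⟨p²⟩ = 3.3146 / 0.55424.
⟨p²⟩ = 5.9803.

5.98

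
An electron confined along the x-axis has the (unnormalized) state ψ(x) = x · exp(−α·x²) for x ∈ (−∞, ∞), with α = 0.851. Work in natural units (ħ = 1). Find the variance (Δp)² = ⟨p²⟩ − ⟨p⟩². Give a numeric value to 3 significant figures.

2.55

Compute ⟨p⟩ and ⟨p²⟩ separately; (Δp)² = ⟨p²⟩ − ⟨p⟩².
Expand each integrand as polynomial × e^(−2αx²) and use ∫x^(2j)·e^(−2αx²) dx = (2j−1)!!/(4α)^j · √(π/(2α)), odd powers → 0; here √(π/(2α)) = 1.3586. Differentiate with the product rule, d/dx e^(−αx²) = −2αx·e^(−αx²).
Normalization: ∫|ψ|² dx = 0.39912.
⟨p⟩ = 0.0000 and ⟨p²⟩ = 2.5530.
(Δp)² = 2.5530 − (0.0000)² = 2.5530.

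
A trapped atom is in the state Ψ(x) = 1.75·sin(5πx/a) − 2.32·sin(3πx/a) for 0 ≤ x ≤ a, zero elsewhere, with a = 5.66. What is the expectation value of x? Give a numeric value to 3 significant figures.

2.83

⟨x⟩ = ∫ x·|Ψ|² dx / ∫|Ψ|² dx (integrals over the domain).
On 0 ≤ x ≤ a (j ≠ l): ∫sin²(jπx/a) dx = a/2, ∫sin(jπx/a)·sin(lπx/a) dx = 0; diagonal moments ∫x·sin²(jπx/a) dx = a²/4, ∫x²·sin²(jπx/a) dx = a³·(1/6 − 1/(4j²π²)); cross terms ∫x·sin(jπx/a)·sin(lπx/a) dx = 0 for j + l even and −4jla²/(π²(j² − l²)²) for j + l odd, ∫x²·sin(jπx/a)·sin(lπx/a) dx = (−1)^(j+l)·4jla³/(π²(j² − l²)²); higher powers the same way via product-to-sum and parts.
State is unnormalized: ∫|Ψ|² dx = 23.899, and ∫Ψ*·x·Ψ dx = 67.634, so ⟨x⟩ = 67.634 / 23.899.
⟨x⟩ = 2.8300.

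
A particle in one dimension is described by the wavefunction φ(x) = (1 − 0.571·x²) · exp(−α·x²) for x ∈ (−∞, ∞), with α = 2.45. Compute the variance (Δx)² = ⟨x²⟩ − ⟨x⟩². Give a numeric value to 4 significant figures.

Compute ⟨x⟩ and ⟨x²⟩ separately, then (Δx)² = ⟨x²⟩ − ⟨x⟩².
Expand each integrand as polynomial × e^(−2αx²) and use ∫x^(2j)·e^(−2αx²) dx = (2j−1)!!/(4α)^j · √(π/(2α)), odd powers → 0; here √(π/(2α)) = 0.80071.
Normalization: ∫|φ|² dx = 0.71556.
⟨x⟩ = 0.0000 and ⟨x²⟩ = 0.080081.
(Δx)² = 0.080081 − (0.0000)² = 0.080081.

0.08008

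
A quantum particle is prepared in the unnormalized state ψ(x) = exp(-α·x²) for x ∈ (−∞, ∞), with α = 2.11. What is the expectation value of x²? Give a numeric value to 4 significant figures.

⟨x²⟩ = ∫ x²·|ψ|² dx / ∫|ψ|² dx (integrals over the domain).
Gaussian moments: ∫x^(2j)·e^(−2αx²) dx = (2j−1)!!/(4α)^j · √(π/(2α)), odd powers integrate to 0; here √(π/(2α)) = 0.86282.
State is unnormalized: ∫|ψ|² dx = 0.86282, and ∫ψ*·x²·ψ dx = 0.10223, so ⟨x²⟩ = 0.10223 / 0.86282.
⟨x²⟩ = 0.11848.

0.1185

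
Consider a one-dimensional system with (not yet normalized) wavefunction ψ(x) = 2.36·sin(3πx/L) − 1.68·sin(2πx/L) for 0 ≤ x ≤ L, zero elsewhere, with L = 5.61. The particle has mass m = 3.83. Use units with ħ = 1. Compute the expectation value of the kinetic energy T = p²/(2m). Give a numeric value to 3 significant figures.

T = −(ħ²/2m) d²/dx², so ⟨T⟩ = −(ħ²/2m) ∫ ψ*·ψ'' dx / ∫|ψ|² dx; with m = 3.83.
d²/dx² sin(jπx/L) = −(jπ/L)²·sin(jπx/L); on 0 ≤ x ≤ L, ∫sin²(jπx/L) dx = L/2 and ∫sin(jπx/L)·sin(lπx/L) dx = 0 for j ≠ l, so only diagonal terms survive in ∫|ψ|² and ∫ψ·ψ″; ∫ψ·ψ′ dx = [ψ²/2] between the walls = 0.
State is unnormalized: ∫|ψ|² dx = 23.540, and ∫ψ*·(−ħ²/2m · ψ'') dx = 7.0528, so ⟨T⟩ = 7.0528 / 23.540.
⟨T⟩ = 0.29961.

0.300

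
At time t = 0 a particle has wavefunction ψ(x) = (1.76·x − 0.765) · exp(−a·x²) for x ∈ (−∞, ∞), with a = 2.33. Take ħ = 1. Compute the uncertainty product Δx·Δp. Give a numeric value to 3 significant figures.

0.587

Δx = √(⟨x²⟩−⟨x⟩²), Δp = √(⟨p²⟩−⟨p⟩²).
Expand each integrand as polynomial × e^(−2ax²) and use ∫x^(2j)·e^(−2ax²) dx = (2j−1)!!/(4a)^j · √(π/(2a)), odd powers → 0; here √(π/(2a)) = 0.82107. Differentiate with the product rule, d/dx e^(−ax²) = −2ax·e^(−ax²).
Normalization: ∫|ψ|² dx = 0.75341.
⟨x⟩ = -0.31488, ⟨x²⟩ = 0.18502 ⇒ Δx = 0.29305.
⟨p⟩ = 0.0000, ⟨p²⟩ = 4.0179 ⇒ Δp = 2.0045.
Δx·Δp = 0.58740.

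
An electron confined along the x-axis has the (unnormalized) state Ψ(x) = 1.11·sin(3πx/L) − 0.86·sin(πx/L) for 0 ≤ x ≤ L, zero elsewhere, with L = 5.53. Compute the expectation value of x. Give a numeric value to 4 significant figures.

2.765

⟨x⟩ = ∫ x·|Ψ|² dx / ∫|Ψ|² dx (integrals over the domain).
On 0 ≤ x ≤ L (j ≠ l): ∫sin²(jπx/L) dx = L/2, ∫sin(jπx/L)·sin(lπx/L) dx = 0; diagonal moments ∫x·sin²(jπx/L) dx = L²/4, ∫x²·sin²(jπx/L) dx = L³·(1/6 − 1/(4j²π²)); cross terms ∫x·sin(jπx/L)·sin(lπx/L) dx = 0 for j + l even and −4jlL²/(π²(j² − l²)²) for j + l odd, ∫x²·sin(jπx/L)·sin(lπx/L) dx = (−1)^(j+l)·4jlL³/(π²(j² − l²)²); higher powers the same way via product-to-sum and parts.
State is unnormalized: ∫|Ψ|² dx = 5.4518, and ∫Ψ*·x·Ψ dx = 15.074, so ⟨x⟩ = 15.074 / 5.4518.
⟨x⟩ = 2.7650.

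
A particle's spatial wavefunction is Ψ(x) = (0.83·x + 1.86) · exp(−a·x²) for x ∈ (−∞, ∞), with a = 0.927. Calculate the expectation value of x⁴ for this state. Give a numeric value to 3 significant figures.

0.263

⟨x⁴⟩ = ∫ x⁴·|Ψ|² dx / ∫|Ψ|² dx (integrals over the domain).
Expand each integrand as polynomial × e^(−2ax²) and use ∫x^(2j)·e^(−2ax²) dx = (2j−1)!!/(4a)^j · √(π/(2a)), odd powers → 0; here √(π/(2a)) = 1.3017.
State is unnormalized: ∫|Ψ|² dx = 4.7453, and ∫Ψ*·x⁴·Ψ dx = 1.2465, so ⟨x⁴⟩ = 1.2465 / 4.7453.
⟨x⁴⟩ = 0.26267.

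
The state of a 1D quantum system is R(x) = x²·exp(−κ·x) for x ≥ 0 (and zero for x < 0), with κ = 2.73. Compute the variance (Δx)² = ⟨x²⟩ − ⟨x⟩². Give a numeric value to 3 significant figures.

Compute ⟨x⟩ and ⟨x²⟩ separately, then (Δx)² = ⟨x²⟩ − ⟨x⟩².
Every integrand reduces to terms xʲ·e^(−2κx) on [0, ∞); use ∫₀^∞ xʲ·e^(−2κx) dx = j!/(2κ)^(j+1).
Normalization: ∫|R|² dx = 0.0049459.
⟨x⟩ = 0.91575 and ⟨x²⟩ = 1.0063.
(Δx)² = 1.0063 − (0.91575)² = 0.16772.

0.168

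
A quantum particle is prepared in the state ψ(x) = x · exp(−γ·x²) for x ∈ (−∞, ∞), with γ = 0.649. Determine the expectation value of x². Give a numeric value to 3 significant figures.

⟨x²⟩ = ∫ x²·|ψ|² dx / ∫|ψ|² dx (integrals over the domain).
Expand each integrand as polynomial × e^(−2γx²) and use ∫x^(2j)·e^(−2γx²) dx = (2j−1)!!/(4γ)^j · √(π/(2γ)), odd powers → 0; here √(π/(2γ)) = 1.5557.
State is unnormalized: ∫|ψ|² dx = 0.59928, and ∫ψ*·x²·ψ dx = 0.69255, so ⟨x²⟩ = 0.69255 / 0.59928.
⟨x²⟩ = 1.1556.

1.16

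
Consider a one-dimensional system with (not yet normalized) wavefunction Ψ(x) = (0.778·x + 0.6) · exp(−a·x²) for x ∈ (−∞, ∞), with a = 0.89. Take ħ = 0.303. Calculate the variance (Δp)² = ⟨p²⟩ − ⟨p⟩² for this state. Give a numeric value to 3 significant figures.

Compute ⟨p⟩ and ⟨p²⟩ separately; (Δp)² = ⟨p²⟩ − ⟨p⟩².
Expand each integrand as polynomial × e^(−2ax²) and use ∫x^(2j)·e^(−2ax²) dx = (2j−1)!!/(4a)^j · √(π/(2a)), odd powers → 0; here √(π/(2a)) = 1.3285. Differentiate with the product rule, d/dx e^(−ax²) = −2ax·e^(−ax²).
Normalization: ∫|Ψ|² dx = 0.70414.
⟨p⟩ = 0.0000 and ⟨p²⟩ = 0.13413.
(Δp)² = 0.13413 − (0.0000)² = 0.13413.

0.134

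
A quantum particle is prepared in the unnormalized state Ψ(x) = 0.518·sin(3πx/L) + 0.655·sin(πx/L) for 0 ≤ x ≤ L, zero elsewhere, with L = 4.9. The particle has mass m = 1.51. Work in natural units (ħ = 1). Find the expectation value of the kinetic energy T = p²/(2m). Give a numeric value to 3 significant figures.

0.555

T = −(ħ²/2m) d²/dx², so ⟨T⟩ = −(ħ²/2m) ∫ Ψ*·Ψ'' dx / ∫|Ψ|² dx; with m = 1.51.
d²/dx² sin(jπx/L) = −(jπ/L)²·sin(jπx/L); on 0 ≤ x ≤ L, ∫sin²(jπx/L) dx = L/2 and ∫sin(jπx/L)·sin(lπx/L) dx = 0 for j ≠ l, so only diagonal terms survive in ∫|Ψ|² and ∫Ψ·Ψ″; ∫Ψ·Ψ′ dx = [Ψ²/2] between the walls = 0.
State is unnormalized: ∫|Ψ|² dx = 1.7085, and ∫Ψ*·(−ħ²/2m · Ψ'') dx = 0.94839, so ⟨T⟩ = 0.94839 / 1.7085.
⟨T⟩ = 0.55510.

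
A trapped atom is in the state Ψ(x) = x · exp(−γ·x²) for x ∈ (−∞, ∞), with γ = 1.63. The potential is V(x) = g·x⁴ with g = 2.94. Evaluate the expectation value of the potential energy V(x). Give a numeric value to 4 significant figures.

⟨V⟩ = ∫ V(x)·|Ψ|² dx / ∫|Ψ|² dx.
Expand each integrand as polynomial × e^(−2γx²) and use ∫x^(2j)·e^(−2γx²) dx = (2j−1)!!/(4γ)^j · √(π/(2γ)), odd powers → 0; here √(π/(2γ)) = 0.98167.
State is unnormalized: ∫|Ψ|² dx = 0.15056, and ∫Ψ*·V(x)·Ψ dx = 0.15619, so ⟨V⟩ = 0.15619 / 0.15056.
⟨V⟩ = 1.0374.

1.037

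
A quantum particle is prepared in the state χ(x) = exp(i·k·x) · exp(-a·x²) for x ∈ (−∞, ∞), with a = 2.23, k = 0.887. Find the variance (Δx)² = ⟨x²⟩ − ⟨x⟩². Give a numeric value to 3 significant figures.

Compute ⟨x⟩ and ⟨x²⟩ separately, then (Δx)² = ⟨x²⟩ − ⟨x⟩².
Gaussian moments: ∫x^(2j)·e^(−2ax²) dx = (2j−1)!!/(4a)^j · √(π/(2a)), odd powers integrate to 0; here √(π/(2a)) = 0.83928.
Normalization: ∫|χ|² dx = 0.83928.
⟨x⟩ = 0.0000 and ⟨x²⟩ = 0.11211.
(Δx)² = 0.11211 − (0.0000)² = 0.11211.

0.112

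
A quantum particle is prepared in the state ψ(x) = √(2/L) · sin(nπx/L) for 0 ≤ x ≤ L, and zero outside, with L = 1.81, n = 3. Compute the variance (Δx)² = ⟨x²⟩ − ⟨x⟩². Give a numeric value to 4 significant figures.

0.2546

Compute ⟨x⟩ and ⟨x²⟩ separately, then (Δx)² = ⟨x²⟩ − ⟨x⟩².
With sin²θ = (1 − cos2θ)/2 on 0 ≤ x ≤ L: ∫sin²(nπx/L) dx = L/2, ∫x·sin²(nπx/L) dx = L²/4, ∫x²·sin²(nπx/L) dx = L³·(1/6 − 1/(4n²π²)); higher powers xᵏ the same way, integrating xᵏ·cos(2nπx/L) by parts.
⟨x⟩ = 0.90500 and ⟨x²⟩ = 1.0736.
(Δx)² = 1.0736 − (0.90500)² = 0.25457.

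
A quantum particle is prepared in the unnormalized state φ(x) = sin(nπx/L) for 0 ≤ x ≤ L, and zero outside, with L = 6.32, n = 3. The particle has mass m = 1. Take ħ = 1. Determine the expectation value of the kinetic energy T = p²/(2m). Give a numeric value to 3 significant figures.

1.11

T = −(ħ²/2m) d²/dx², so ⟨T⟩ = −(ħ²/2m) ∫ φ*·φ'' dx / ∫|φ|² dx; with m = 1.
d/dx sin(nπx/L) = (nπ/L)·cos(nπx/L) and d²/dx² sin(nπx/L) = −(nπ/L)²·sin(nπx/L); on 0 ≤ x ≤ L, ∫sin²(nπx/L) dx = L/2 and ∫sin(nπx/L)·cos(nπx/L) dx = 0.
State is unnormalized: ∫|φ|² dx = 3.1600, and ∫φ*·(−ħ²/2m · φ'') dx = 3.5137, so ⟨T⟩ = 3.5137 / 3.1600.
⟨T⟩ = 1.1119.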